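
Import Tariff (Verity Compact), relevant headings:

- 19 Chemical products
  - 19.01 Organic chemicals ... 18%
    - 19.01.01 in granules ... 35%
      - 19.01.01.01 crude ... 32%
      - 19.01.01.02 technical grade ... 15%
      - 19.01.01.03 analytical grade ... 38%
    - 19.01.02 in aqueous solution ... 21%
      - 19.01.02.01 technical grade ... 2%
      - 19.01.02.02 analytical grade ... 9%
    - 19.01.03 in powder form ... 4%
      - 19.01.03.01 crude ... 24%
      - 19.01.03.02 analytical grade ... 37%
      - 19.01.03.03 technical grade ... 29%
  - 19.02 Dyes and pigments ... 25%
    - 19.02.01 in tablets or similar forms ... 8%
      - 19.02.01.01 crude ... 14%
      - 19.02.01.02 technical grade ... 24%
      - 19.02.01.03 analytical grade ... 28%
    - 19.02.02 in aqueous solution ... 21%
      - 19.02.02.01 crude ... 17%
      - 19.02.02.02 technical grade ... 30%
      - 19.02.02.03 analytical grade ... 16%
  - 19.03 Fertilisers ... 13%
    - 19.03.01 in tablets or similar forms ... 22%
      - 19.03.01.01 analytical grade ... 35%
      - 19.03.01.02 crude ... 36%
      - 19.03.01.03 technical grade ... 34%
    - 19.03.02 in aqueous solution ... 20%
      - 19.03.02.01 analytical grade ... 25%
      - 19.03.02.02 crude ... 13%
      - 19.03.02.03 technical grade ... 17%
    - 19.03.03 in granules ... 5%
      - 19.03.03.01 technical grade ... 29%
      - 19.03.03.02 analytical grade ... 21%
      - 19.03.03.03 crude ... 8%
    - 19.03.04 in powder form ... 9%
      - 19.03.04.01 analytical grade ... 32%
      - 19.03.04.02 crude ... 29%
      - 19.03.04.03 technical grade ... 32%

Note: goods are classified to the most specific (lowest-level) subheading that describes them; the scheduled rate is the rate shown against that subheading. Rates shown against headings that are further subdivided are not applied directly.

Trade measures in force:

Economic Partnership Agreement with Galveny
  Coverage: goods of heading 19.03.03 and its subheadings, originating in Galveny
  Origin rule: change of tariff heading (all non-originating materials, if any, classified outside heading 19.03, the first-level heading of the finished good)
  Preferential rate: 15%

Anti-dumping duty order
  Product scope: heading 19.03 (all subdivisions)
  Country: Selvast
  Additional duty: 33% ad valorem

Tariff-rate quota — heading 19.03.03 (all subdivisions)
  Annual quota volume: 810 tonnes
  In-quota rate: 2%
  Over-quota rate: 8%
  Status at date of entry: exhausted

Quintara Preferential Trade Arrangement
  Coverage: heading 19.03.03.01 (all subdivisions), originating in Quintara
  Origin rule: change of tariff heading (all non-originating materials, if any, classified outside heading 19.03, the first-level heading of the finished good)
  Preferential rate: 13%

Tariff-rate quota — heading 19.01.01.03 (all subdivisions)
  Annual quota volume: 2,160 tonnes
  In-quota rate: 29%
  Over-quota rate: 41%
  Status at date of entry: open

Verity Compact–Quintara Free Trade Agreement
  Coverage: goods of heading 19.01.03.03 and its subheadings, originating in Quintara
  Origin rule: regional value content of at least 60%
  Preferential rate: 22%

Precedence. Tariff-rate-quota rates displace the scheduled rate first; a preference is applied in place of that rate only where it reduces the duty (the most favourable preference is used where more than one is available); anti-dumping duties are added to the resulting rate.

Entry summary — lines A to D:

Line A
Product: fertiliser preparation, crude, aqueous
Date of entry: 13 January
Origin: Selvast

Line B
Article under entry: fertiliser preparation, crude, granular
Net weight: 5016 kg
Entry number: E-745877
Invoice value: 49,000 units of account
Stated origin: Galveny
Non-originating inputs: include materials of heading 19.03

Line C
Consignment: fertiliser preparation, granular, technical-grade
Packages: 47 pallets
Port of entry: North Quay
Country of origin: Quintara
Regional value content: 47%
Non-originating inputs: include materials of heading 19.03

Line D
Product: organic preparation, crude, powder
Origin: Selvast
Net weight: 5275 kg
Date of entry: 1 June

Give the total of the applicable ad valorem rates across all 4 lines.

86%

Line A: fertiliser → 19.03; aqueous → 19.03.02; crude → 19.03.02.02. Scheduled 13%. anti-dumping (Selvast, 19.03): +33%; total 13% + 33% = 46%. → 46%.
Line B: fertiliser → 19.03; granular → 19.03.03; crude → 19.03.03.03. Scheduled 8%. quota on 19.03.03 exhausted → over-quota 8%; Galveny agreement on 19.03.03: CTH not met. → 8%.
Line C: fertiliser → 19.03; granular → 19.03.03; technical-grade → 19.03.03.01. Scheduled 29%. quota on 19.03.03 exhausted → over-quota 8%; Quintara agreement on 19.03.03.01: CTH not met; Quintara agreement on 19.01.03.03: 19.03.03.01 not covered. → 8%.
Line D: organic → 19.01; powder → 19.01.03; crude → 19.01.03.01. Scheduled 24%. No special measure applies. → 24%.
Sum: 46% + 8% + 8% + 24% = 86%.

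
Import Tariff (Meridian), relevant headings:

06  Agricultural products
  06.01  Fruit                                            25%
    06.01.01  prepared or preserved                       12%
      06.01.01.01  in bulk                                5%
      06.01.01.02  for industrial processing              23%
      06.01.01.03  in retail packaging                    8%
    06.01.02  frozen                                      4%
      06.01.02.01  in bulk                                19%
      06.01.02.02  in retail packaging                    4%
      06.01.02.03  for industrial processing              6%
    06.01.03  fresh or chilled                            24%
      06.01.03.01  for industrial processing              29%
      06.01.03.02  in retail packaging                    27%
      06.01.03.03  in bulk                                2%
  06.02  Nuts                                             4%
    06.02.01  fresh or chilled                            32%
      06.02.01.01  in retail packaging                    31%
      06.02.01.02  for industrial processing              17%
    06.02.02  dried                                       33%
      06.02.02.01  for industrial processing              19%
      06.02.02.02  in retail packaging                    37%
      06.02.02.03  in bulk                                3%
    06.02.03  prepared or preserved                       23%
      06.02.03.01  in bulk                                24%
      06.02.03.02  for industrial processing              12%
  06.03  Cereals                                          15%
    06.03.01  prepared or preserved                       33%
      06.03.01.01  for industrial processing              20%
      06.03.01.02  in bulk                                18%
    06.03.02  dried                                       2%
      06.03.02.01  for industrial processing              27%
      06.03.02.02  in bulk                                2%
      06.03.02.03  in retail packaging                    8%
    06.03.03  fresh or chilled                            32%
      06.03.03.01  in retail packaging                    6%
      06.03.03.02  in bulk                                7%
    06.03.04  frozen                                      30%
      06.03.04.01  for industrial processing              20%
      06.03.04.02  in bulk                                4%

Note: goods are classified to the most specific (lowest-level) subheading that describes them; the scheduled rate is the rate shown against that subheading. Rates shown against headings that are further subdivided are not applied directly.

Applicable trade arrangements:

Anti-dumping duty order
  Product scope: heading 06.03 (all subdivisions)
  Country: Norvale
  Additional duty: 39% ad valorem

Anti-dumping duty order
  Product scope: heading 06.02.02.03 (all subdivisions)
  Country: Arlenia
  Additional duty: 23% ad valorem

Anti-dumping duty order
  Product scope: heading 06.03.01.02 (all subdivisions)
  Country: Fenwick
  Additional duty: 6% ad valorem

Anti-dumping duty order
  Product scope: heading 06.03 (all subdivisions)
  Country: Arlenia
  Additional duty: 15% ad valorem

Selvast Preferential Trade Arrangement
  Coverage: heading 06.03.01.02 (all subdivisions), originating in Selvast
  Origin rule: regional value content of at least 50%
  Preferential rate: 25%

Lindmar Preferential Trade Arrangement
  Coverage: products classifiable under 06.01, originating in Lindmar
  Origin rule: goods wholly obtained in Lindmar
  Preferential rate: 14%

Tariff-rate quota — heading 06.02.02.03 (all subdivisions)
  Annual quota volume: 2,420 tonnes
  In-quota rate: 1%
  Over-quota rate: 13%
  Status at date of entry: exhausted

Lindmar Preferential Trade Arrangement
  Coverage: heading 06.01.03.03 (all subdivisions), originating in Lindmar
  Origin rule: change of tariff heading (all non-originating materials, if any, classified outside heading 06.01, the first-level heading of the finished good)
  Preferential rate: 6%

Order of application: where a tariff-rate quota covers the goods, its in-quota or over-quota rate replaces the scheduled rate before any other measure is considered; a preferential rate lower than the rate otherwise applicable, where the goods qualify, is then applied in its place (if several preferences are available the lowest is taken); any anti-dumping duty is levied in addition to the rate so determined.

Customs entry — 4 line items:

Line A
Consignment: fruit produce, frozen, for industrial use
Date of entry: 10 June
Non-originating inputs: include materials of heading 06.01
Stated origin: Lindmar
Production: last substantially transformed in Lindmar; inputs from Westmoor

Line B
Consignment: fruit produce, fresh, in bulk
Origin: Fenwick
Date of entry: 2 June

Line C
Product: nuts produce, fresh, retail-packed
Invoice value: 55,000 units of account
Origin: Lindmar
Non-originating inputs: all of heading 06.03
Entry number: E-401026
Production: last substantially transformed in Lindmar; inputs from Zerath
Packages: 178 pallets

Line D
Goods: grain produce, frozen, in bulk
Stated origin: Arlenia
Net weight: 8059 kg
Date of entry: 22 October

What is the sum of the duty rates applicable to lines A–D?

58%

Line A: fruit → 06.01; frozen → 06.01.02; for industrial use → 06.01.02.03. Scheduled 6%. Lindmar agreement on 06.01: not wholly obtained; Lindmar agreement on 06.01.03.03: 06.01.02.03 not covered. → 6%.
Line B: fruit → 06.01; fresh → 06.01.03; in bulk → 06.01.03.03. Scheduled 2%. No special measure applies. → 2%.
Line C: nuts → 06.02; fresh → 06.02.01; retail-packed → 06.02.01.01. Scheduled 31%. Lindmar agreement on 06.01: 06.02.01.01 not covered; Lindmar agreement on 06.01.03.03: 06.02.01.01 not covered. → 31%.
Line D: grain → 06.03; frozen → 06.03.04; in bulk → 06.03.04.02. Scheduled 4%. anti-dumping (Arlenia, 06.03): +15%; total 4% + 15% = 19%. → 19%.
Sum: 6% + 2% + 31% + 19% = 58%.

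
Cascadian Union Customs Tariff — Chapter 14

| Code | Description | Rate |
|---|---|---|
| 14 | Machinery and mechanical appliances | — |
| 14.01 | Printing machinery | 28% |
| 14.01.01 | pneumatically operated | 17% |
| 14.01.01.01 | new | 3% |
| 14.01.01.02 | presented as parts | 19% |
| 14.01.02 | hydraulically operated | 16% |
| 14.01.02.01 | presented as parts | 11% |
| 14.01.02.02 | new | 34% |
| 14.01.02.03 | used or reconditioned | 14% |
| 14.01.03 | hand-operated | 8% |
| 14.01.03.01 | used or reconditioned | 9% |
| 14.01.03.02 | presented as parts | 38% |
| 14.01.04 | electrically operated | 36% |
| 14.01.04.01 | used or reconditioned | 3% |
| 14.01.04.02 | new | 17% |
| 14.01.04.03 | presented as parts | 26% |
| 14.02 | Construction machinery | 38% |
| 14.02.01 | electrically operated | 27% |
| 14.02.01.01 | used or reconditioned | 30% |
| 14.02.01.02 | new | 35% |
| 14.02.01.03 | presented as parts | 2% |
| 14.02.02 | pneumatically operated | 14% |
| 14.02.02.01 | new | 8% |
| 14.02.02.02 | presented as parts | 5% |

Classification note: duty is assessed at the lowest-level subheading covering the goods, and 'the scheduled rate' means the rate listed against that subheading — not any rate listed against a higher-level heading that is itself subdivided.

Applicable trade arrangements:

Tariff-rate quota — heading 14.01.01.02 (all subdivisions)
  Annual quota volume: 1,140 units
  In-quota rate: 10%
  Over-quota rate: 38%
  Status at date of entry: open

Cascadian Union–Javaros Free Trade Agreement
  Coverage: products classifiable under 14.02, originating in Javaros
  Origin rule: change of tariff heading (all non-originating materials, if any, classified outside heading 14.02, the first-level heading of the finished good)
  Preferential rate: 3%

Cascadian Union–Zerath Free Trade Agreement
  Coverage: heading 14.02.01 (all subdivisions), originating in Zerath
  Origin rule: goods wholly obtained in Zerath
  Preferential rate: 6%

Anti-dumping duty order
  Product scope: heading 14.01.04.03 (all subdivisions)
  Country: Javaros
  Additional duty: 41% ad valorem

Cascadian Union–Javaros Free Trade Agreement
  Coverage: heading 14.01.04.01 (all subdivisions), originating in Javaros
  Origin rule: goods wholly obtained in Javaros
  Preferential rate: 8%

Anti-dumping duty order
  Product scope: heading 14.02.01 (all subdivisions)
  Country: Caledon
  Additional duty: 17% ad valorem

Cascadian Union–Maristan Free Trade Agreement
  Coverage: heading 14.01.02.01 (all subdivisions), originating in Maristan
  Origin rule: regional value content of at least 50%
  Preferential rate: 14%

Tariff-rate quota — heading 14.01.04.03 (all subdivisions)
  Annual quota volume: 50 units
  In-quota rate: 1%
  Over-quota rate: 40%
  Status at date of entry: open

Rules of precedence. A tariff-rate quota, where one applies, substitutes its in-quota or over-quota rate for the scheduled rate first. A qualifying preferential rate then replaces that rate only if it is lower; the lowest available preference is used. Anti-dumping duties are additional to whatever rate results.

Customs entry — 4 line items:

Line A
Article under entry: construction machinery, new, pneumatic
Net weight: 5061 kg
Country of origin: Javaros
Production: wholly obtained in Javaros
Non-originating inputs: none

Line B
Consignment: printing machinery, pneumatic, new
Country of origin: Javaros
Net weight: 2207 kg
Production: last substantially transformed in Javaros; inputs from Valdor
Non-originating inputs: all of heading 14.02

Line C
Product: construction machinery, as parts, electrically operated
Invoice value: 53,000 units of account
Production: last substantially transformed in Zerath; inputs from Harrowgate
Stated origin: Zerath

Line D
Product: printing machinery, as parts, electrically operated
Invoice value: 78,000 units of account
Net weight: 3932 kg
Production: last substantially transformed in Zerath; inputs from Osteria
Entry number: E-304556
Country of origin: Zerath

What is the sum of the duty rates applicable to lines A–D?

9%

Line A: construction → 14.02; pneumatic → 14.02.02; new → 14.02.02.01. Scheduled 8%. Javaros agreement on 14.02: CTH met → 3% available; Javaros agreement on 14.01.04.01: 14.02.02.01 not covered; preferential 3%. → 3%.
Line B: printing → 14.01; pneumatic → 14.01.01; new → 14.01.01.01. Scheduled 3%. Javaros agreement on 14.02: 14.01.01.01 not covered; Javaros agreement on 14.01.04.01: 14.01.01.01 not covered. → 3%.
Line C: construction → 14.02; electrically operated → 14.02.01; as parts → 14.02.01.03. Scheduled 2%. Zerath agreement on 14.02.01: not wholly obtained. → 2%.
Line D: printing → 14.01; electrically operated → 14.01.04; as parts → 14.01.04.03. Scheduled 26%. quota on 14.01.04.03 open → in-quota 1%; Zerath agreement on 14.02.01: 14.01.04.03 not covered. → 1%.
Sum: 3% + 3% + 2% + 1% = 9%.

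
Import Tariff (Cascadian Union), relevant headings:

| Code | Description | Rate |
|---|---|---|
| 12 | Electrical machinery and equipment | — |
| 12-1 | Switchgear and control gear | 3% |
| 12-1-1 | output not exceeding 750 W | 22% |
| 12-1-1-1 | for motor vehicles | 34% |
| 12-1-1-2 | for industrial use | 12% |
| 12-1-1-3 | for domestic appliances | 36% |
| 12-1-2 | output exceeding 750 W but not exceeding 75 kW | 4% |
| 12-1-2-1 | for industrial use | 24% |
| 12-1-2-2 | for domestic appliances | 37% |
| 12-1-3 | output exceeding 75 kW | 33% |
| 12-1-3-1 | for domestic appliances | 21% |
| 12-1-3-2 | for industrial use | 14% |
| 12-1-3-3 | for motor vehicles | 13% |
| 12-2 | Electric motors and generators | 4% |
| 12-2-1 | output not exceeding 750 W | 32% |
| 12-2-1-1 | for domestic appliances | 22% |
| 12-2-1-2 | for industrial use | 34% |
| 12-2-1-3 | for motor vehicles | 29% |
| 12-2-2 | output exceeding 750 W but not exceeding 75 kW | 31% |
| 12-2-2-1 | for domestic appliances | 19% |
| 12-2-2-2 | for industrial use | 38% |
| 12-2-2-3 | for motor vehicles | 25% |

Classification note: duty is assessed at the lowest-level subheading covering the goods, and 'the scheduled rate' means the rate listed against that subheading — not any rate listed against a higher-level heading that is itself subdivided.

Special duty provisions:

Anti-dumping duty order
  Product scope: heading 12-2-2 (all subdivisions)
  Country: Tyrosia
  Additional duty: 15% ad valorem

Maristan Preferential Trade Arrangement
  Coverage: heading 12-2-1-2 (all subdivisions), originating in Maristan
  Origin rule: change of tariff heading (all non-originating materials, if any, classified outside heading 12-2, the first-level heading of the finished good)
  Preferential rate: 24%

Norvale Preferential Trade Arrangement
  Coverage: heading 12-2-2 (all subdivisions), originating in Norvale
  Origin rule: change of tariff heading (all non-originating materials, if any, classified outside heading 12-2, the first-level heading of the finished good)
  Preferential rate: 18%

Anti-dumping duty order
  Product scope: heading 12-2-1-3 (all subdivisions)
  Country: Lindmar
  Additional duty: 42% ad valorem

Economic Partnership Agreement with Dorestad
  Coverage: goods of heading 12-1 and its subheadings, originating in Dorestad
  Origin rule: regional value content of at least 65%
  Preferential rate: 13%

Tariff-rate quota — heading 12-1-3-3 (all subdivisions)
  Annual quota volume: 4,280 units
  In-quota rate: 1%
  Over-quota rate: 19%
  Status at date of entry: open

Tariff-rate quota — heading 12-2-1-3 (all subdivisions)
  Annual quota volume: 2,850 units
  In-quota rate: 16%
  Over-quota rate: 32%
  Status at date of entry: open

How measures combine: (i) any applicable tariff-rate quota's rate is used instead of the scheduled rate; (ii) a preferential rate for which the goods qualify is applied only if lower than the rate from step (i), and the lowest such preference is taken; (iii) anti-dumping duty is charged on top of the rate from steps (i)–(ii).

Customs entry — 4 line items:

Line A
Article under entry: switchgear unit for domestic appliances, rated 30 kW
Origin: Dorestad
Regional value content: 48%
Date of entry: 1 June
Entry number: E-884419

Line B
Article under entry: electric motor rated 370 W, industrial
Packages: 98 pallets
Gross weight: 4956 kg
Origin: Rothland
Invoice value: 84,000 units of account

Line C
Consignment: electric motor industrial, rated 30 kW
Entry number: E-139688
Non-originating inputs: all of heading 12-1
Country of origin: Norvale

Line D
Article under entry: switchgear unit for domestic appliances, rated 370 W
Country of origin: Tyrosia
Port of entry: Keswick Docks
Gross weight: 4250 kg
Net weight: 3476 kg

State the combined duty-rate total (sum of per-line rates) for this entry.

125%

Line A: switchgear unit → 12-1; rated 30 kW → 12-1-2; for domestic appliances → 12-1-2-2. Scheduled 37%. Dorestad agreement on 12-1: RVC < 65%. → 37%.
Line B: electric motor → 12-2; rated 370 W → 12-2-1; industrial → 12-2-1-2. Scheduled 34%. No special measure applies. → 34%.
Line C: electric motor → 12-2; rated 30 kW → 12-2-2; industrial → 12-2-2-2. Scheduled 38%. Norvale agreement on 12-2-2: CTH met → 18% available; preferential 18%. → 18%.
Line D: switchgear unit → 12-1; rated 370 W → 12-1-1; for domestic appliances → 12-1-1-3. Scheduled 36%. No special measure applies. → 36%.
Sum: 37% + 34% + 18% + 36% = 125%.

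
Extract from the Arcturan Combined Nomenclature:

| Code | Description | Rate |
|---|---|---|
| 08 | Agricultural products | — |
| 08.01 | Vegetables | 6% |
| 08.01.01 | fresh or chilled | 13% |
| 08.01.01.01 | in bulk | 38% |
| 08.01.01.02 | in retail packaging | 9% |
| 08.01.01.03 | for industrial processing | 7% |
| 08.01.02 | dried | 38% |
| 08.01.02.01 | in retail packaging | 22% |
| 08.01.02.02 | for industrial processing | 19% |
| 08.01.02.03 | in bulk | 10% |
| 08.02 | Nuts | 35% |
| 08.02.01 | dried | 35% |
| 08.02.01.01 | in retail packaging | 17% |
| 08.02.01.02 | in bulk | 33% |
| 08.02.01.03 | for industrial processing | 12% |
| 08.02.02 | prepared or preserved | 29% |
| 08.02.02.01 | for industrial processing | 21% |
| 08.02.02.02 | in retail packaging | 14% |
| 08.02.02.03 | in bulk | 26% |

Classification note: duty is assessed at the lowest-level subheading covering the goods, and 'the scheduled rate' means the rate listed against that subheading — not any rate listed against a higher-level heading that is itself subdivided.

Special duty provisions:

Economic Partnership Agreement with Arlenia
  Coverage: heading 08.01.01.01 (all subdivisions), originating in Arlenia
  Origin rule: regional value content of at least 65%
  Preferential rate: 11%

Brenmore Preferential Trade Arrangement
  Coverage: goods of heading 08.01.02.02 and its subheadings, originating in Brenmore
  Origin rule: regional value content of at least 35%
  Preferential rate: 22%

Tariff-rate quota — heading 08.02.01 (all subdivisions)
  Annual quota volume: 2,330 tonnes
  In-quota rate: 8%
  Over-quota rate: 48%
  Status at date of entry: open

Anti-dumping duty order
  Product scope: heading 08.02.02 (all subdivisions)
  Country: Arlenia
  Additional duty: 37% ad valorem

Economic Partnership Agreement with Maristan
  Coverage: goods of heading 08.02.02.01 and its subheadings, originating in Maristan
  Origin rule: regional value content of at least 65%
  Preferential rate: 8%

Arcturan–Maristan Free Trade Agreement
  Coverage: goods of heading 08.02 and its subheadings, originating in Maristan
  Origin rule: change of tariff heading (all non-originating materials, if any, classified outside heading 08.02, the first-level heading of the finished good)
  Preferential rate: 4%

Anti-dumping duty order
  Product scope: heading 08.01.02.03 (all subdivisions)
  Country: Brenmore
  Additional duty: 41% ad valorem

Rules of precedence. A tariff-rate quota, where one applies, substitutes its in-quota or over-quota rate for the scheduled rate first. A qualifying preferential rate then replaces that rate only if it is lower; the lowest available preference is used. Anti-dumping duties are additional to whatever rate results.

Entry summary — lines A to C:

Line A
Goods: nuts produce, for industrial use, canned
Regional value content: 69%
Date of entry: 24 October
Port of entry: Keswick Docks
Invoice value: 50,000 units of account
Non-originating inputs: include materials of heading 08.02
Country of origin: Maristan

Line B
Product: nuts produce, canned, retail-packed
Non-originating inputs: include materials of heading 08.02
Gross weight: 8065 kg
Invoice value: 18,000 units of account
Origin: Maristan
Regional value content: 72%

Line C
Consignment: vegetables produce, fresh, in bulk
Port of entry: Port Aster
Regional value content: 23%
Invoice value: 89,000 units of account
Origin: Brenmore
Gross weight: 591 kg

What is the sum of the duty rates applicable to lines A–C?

Line A: nuts → 08.02; canned → 08.02.02; for industrial use → 08.02.02.01. Scheduled 21%. Maristan agreement on 08.02.02.01: RVC ≥ 65% → 8% available; Maristan agreement on 08.02: CTH not met; preferential 8%. → 8%.
Line B: nuts → 08.02; canned → 08.02.02; retail-packed → 08.02.02.02. Scheduled 14%. Maristan agreement on 08.02.02.01: 08.02.02.02 not covered; Maristan agreement on 08.02: CTH not met. → 14%.
Line C: vegetables → 08.01; fresh → 08.01.01; in bulk → 08.01.01.01. Scheduled 38%. Brenmore agreement on 08.01.02.02: 08.01.01.01 not covered. → 38%.
Sum: 8% + 14% + 38% = 60%.

60%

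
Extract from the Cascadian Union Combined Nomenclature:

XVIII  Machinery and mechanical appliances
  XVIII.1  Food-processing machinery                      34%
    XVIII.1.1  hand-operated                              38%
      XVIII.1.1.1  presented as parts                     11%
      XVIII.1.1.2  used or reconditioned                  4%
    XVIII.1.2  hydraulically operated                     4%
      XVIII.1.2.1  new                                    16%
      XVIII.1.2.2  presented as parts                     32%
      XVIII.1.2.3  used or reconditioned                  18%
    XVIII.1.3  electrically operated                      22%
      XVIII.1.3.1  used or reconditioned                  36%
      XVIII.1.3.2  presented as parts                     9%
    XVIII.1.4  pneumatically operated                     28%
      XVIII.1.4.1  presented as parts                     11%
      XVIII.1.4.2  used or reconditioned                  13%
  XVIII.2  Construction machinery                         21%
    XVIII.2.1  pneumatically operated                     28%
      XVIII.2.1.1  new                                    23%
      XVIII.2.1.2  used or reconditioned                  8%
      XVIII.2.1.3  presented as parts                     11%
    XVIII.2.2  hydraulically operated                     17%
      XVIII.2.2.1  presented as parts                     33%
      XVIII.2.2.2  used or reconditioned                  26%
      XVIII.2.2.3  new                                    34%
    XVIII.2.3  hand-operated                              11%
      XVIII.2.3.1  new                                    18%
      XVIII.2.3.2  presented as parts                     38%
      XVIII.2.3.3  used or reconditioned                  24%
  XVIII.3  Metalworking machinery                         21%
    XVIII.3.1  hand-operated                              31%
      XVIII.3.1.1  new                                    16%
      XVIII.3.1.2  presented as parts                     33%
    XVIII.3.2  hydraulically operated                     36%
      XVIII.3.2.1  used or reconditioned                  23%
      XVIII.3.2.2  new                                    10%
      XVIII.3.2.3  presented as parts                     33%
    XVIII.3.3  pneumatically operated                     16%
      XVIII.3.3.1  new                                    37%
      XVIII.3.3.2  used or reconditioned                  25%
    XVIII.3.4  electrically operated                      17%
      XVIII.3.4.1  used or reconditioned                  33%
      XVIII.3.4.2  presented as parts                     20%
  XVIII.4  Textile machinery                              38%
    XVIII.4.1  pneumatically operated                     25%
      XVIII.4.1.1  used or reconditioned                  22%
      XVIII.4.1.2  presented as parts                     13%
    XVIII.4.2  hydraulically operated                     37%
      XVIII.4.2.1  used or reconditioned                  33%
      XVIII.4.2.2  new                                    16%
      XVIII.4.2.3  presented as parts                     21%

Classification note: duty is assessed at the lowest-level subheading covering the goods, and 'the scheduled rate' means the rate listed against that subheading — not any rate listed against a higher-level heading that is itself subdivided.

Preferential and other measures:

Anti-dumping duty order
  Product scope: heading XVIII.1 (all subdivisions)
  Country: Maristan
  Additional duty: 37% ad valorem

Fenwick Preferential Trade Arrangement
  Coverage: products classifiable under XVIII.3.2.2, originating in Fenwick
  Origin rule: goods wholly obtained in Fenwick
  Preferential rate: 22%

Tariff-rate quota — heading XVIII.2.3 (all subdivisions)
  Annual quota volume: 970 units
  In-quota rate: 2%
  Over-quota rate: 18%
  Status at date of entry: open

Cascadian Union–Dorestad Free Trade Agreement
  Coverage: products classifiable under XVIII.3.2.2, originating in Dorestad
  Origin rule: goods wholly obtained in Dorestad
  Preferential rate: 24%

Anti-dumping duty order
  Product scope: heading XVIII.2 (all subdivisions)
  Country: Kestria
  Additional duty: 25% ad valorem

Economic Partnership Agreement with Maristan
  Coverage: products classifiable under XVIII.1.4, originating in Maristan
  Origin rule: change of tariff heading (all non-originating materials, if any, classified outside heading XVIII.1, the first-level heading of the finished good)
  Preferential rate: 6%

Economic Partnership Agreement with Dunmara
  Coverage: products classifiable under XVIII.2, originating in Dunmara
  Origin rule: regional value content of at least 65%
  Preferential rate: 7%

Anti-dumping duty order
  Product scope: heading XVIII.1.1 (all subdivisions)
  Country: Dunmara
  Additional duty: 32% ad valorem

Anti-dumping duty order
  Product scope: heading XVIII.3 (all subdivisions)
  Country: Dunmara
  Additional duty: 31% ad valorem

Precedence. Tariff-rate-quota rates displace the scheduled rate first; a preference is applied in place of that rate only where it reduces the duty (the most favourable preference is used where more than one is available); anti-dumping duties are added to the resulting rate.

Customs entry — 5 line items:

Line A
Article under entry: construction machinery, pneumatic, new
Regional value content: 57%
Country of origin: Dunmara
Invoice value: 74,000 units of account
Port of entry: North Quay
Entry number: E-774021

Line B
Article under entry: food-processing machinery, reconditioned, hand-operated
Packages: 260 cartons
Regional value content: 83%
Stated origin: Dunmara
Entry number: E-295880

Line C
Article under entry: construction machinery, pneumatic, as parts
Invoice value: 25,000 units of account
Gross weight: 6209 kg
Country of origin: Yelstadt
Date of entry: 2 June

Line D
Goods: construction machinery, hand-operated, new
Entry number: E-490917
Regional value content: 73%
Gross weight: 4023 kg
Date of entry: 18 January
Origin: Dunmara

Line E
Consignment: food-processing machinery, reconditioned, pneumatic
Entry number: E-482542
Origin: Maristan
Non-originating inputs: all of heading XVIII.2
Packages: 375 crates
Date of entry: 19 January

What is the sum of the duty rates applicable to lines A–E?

Line A: construction → XVIII.2; pneumatic → XVIII.2.1; new → XVIII.2.1.1. Scheduled 23%. Dunmara agreement on XVIII.2: RVC < 65%. → 23%.
Line B: food-processing → XVIII.1; hand-operated → XVIII.1.1; reconditioned → XVIII.1.1.2. Scheduled 4%. Dunmara agreement on XVIII.2: XVIII.1.1.2 not covered; anti-dumping (Dunmara, XVIII.1.1): +32%; total 4% + 32% = 36%. → 36%.
Line C: construction → XVIII.2; pneumatic → XVIII.2.1; as parts → XVIII.2.1.3. Scheduled 11%. No special measure applies. → 11%.
Line D: construction → XVIII.2; hand-operated → XVIII.2.3; new → XVIII.2.3.1. Scheduled 18%. quota on XVIII.2.3 open → in-quota 2%; Dunmara agreement on XVIII.2: RVC ≥ 65% → 7% available; preference 7% not lower than 2% → no reduction. → 2%.
Line E: food-processing → XVIII.1; pneumatic → XVIII.1.4; reconditioned → XVIII.1.4.2. Scheduled 13%. Maristan agreement on XVIII.1.4: CTH met → 6% available; preferential 6%; anti-dumping (Maristan, XVIII.1): +37%; total 6% + 37% = 43%. → 43%.
Sum: 23% + 36% + 11% + 2% + 43% = 115%.

115%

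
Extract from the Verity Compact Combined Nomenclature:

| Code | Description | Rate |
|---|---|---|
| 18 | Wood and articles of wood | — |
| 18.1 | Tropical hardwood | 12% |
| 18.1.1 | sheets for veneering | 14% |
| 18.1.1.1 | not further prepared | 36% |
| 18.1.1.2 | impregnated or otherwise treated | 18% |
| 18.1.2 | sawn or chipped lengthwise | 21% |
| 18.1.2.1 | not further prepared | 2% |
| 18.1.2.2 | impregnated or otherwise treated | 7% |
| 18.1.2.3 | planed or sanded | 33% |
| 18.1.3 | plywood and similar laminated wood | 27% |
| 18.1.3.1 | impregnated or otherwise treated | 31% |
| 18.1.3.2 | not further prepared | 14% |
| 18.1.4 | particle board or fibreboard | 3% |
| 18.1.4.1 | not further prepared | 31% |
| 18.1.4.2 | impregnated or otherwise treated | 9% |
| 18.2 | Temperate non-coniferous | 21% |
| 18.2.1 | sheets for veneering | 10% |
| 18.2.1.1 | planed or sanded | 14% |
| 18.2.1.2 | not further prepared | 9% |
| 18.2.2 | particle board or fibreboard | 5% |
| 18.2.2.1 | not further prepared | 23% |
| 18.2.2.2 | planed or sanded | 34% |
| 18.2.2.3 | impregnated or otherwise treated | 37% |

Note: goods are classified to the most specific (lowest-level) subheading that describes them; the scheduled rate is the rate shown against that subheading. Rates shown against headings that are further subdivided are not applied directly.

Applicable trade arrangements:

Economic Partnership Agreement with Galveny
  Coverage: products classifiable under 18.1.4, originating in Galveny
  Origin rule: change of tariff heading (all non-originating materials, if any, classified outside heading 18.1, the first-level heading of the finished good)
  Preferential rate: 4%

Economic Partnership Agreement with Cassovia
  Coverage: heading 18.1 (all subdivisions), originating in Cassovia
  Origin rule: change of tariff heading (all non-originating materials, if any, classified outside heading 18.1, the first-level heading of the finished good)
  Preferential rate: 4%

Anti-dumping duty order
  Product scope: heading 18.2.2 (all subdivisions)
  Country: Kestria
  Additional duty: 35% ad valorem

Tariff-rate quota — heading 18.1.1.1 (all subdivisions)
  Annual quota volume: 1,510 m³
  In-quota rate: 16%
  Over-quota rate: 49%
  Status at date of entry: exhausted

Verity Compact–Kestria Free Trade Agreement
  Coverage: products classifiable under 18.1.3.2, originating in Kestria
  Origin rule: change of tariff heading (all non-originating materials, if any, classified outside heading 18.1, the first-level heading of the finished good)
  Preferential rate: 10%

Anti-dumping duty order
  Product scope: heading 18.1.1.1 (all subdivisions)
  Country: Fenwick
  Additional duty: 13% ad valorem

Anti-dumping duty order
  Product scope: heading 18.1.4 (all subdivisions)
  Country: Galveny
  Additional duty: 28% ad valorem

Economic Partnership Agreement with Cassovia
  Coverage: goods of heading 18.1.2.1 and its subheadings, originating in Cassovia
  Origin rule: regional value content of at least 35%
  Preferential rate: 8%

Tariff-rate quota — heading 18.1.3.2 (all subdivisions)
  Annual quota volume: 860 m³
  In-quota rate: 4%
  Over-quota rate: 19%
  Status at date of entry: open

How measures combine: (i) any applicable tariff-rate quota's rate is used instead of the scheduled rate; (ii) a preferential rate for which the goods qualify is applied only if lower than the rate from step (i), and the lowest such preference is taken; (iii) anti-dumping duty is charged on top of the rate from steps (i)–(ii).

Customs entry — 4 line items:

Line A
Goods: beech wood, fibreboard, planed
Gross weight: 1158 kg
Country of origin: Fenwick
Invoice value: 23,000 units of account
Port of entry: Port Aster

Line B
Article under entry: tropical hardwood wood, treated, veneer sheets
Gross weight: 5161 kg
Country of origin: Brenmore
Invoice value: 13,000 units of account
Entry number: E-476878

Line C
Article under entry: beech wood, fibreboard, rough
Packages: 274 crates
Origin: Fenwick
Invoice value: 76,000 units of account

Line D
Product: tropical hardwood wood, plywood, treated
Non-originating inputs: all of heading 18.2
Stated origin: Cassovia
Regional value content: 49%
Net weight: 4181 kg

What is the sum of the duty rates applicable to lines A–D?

79%

Line A: beech → 18.2; fibreboard → 18.2.2; planed → 18.2.2.2. Scheduled 34%. No special measure applies. → 34%.
Line B: tropical hardwood → 18.1; veneer sheets → 18.1.1; treated → 18.1.1.2. Scheduled 18%. No special measure applies. → 18%.
Line C: beech → 18.2; fibreboard → 18.2.2; rough → 18.2.2.1. Scheduled 23%. No special measure applies. → 23%.
Line D: tropical hardwood → 18.1; plywood → 18.1.3; treated → 18.1.3.1. Scheduled 31%. Cassovia agreement on 18.1: CTH met → 4% available; Cassovia agreement on 18.1.2.1: 18.1.3.1 not covered; preferential 4%. → 4%.
Sum: 34% + 18% + 23% + 4% = 79%.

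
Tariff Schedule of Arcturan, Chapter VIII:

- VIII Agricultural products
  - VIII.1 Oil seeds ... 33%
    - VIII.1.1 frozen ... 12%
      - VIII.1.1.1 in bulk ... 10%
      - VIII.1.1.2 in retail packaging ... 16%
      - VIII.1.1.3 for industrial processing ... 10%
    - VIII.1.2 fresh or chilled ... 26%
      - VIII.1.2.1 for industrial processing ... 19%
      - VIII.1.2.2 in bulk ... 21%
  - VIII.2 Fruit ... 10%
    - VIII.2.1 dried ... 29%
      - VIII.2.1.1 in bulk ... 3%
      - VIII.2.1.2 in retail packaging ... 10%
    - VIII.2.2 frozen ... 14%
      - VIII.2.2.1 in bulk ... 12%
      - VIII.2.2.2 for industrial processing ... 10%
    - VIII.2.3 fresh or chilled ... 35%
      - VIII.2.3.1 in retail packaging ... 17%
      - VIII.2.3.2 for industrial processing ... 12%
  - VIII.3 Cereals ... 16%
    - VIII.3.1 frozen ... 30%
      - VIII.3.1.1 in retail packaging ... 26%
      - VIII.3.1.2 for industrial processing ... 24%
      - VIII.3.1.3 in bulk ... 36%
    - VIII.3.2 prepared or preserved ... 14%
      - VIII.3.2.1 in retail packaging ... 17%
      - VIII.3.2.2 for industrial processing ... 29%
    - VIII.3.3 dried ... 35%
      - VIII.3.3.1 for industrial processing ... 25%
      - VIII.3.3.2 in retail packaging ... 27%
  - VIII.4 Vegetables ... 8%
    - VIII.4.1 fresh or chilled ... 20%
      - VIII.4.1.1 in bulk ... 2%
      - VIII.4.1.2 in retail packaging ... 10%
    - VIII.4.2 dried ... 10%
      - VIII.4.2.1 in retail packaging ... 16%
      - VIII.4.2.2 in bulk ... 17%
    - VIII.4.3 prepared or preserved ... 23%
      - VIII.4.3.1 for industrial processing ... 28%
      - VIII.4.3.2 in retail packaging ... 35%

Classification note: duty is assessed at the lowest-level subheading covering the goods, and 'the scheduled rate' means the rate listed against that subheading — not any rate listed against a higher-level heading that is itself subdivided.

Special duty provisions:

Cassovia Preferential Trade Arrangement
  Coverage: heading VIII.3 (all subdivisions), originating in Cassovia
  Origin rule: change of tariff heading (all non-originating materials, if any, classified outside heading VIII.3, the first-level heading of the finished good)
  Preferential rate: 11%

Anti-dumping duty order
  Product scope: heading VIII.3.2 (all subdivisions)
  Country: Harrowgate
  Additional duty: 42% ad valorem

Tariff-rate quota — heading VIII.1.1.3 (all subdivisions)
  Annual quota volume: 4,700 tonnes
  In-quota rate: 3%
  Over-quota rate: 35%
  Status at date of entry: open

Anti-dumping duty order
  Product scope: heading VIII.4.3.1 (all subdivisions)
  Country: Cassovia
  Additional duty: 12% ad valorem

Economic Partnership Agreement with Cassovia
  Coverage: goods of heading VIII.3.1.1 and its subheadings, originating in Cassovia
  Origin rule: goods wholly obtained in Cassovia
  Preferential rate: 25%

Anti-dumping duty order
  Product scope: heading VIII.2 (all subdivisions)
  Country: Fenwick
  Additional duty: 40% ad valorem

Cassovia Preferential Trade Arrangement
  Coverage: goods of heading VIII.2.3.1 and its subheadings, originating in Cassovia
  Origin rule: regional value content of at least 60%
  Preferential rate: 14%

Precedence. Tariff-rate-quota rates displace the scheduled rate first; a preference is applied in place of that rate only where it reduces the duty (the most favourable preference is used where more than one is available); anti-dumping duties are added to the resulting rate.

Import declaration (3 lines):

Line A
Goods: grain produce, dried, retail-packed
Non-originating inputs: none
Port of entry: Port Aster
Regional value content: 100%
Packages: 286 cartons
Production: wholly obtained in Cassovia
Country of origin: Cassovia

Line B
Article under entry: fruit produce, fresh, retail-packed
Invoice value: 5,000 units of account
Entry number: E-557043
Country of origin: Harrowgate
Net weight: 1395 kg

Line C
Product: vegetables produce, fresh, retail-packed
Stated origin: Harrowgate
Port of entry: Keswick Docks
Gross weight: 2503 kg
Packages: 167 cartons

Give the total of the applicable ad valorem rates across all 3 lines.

38%

Line A: grain → VIII.3; dried → VIII.3.3; retail-packed → VIII.3.3.2. Scheduled 27%. Cassovia agreement on VIII.3: CTH met → 11% available; Cassovia agreement on VIII.3.1.1: VIII.3.3.2 not covered; Cassovia agreement on VIII.2.3.1: VIII.3.3.2 not covered; preferential 11%. → 11%.
Line B: fruit → VIII.2; fresh → VIII.2.3; retail-packed → VIII.2.3.1. Scheduled 17%. No special measure applies. → 17%.
Line C: vegetables → VIII.4; fresh → VIII.4.1; retail-packed → VIII.4.1.2. Scheduled 10%. No special measure applies. → 10%.
Sum: 11% + 17% + 10% = 38%.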